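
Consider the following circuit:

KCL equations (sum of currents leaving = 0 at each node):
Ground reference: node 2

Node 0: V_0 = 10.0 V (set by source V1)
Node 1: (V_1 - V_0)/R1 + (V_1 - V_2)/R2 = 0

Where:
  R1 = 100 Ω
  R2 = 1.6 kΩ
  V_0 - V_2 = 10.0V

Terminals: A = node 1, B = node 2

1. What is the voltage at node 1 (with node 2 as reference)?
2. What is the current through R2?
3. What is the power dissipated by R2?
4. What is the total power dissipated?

Nodal analysis, taking node 2 as the 0 V reference.
Source V1 fixes V_0 = 10 V.
KCL at each unknown node (sum of currents leaving = 0; resistances in Ω):
  Node 1: (V_1 - 10)/100 + (V_1 - 0)/1600 = 0
Collecting terms: 0.01063 × V_1 = 0.1  =>  V_1 = 9.412 V
Part 1:
  Read off the nodal solution: V_1 = 9.412 V
Part 2:
  I_R2 = (V_1 - V_2)/R2 = (9.412 - 0)/1600 = 0.005882 A
  Magnitude: I_R2 = 0.005882 A
Part 3:
  I_R2 = (V_1 - V_2)/R2 = (9.412 - 0)/1600 = 0.005882 A
  P_R2 = I_R2² × R2 = (0.005882)² × 1600 = 0.05536 W
Part 4:
  Power in each resistor, P = (ΔV)²/R:
    P_R1 = (10 - 9.412)²/100 = 0.00346 W
    P_R2 = (9.412 - 0)²/1600 = 0.05536 W
  P_total = P_R1 + P_R2 = 0.05882 W

Final answers:
1. V_1 = 9.412 V
2. I_R2 = 0.005882 A
3. P_R2 = 0.05536 W
4. P_total = 0.05882 W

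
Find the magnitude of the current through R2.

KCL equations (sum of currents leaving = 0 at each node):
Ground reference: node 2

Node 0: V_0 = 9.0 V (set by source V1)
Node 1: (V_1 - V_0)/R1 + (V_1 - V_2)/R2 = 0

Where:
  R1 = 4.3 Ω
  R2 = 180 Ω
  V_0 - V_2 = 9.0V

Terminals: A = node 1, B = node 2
Nodal analysis, taking node 2 as the 0 V reference.
Source V1 fixes V_0 = 9 V.
KCL at each unknown node (sum of currents leaving = 0; resistances in Ω):
  Node 1: (V_1 - 9)/4.3 + (V_1 - 0)/180 = 0
Collecting terms: 0.2381 × V_1 = 2.093  =>  V_1 = 8.79 V
I_R2 = (V_1 - V_2)/R2 = (8.79 - 0)/180 = 0.04883 A
|I_R2| = 0.04883 A

Final answer: |I_R2| = 0.04883 A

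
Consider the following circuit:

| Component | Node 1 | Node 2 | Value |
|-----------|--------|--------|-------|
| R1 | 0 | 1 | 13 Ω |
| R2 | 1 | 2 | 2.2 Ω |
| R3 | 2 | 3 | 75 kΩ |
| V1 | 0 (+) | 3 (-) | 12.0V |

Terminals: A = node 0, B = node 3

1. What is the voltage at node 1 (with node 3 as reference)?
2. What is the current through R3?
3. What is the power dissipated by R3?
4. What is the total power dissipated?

Nodal analysis, taking node 3 as the 0 V reference.
Source V1 fixes V_0 = 12 V.
KCL at each unknown node (sum of currents leaving = 0; resistances in Ω):
  Node 1: (V_1 - 12)/13 + (V_1 - V_2)/2.2 = 0
  Node 2: (V_2 - V_1)/2.2 + (V_2 - 0)/75000 = 0
Collecting terms (coefficients in siemens):
  0.5315·V_1 - 0.4545·V_2 = 0.9231
  0.4546·V_2 - 0.4545·V_1 = 0
Determinant D = (0.5315)(0.4546) - (-0.4545)(-0.4545) = 0.03497
V_1 = [(0.9231)(0.4546) - (-0.4545)(0)]/D = 12 V
V_2 = [(0.5315)(0) - (0.9231)(-0.4545)]/D = 12 V
Part 1:
  Read off the nodal solution: V_1 = 12 V
Part 2:
  I_R3 = (V_2 - V_3)/R3 = (12 - 0)/75000 = 0.00016 A
  Magnitude: I_R3 = 0.00016 A
Part 3:
  I_R3 = (V_2 - V_3)/R3 = (12 - 0)/75000 = 0.00016 A
  P_R3 = I_R3² × R3 = (0.00016)² × 75000 = 0.001919 W
Part 4:
  Power in each resistor, P = (ΔV)²/R:
    P_R1 = (12 - 12)²/13 = 0.0000003327 W
    P_R2 = (12 - 12)²/2.2 = 0.0000000563 W
    P_R3 = (12 - 0)²/75000 = 0.001919 W
  P_total = P_R1 + P_R2 + P_R3 = 0.00192 W

Final answers:
1. V_1 = 12 V
2. I_R3 = 0.00016 A
3. P_R3 = 0.001919 W
4. P_total = 0.00192 W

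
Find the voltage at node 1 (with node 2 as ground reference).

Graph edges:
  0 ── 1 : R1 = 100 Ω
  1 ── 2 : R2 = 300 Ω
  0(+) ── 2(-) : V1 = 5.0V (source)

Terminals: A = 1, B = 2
Nodal analysis, taking node 2 as the 0 V reference.
Source V1 fixes V_0 = 5 V.
KCL at each unknown node (sum of currents leaving = 0; resistances in Ω):
  Node 1: (V_1 - 5)/100 + (V_1 - 0)/300 = 0
Collecting terms: 0.01333 × V_1 = 0.05  =>  V_1 = 3.75 V
The requested potential is V_1 = 3.75 V.

Final answer: V_1 = 3.75 V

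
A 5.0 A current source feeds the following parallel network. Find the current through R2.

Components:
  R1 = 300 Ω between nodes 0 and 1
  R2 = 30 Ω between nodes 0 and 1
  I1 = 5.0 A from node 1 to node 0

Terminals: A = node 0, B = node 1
All resistors sit directly between nodes 0 and 1, so they are in parallel and share one voltage V; the full source current 5 A splits among them.
1/R_par = 1/300 + 1/30 = 0.03667 S  =>  R_par = 27.27 Ω
V = I × R_par = 5 × 27.27 = 136.4 V
I_R2 = V/R2 = 136.4/30 = 4.545 A

Final answer: 4.545 A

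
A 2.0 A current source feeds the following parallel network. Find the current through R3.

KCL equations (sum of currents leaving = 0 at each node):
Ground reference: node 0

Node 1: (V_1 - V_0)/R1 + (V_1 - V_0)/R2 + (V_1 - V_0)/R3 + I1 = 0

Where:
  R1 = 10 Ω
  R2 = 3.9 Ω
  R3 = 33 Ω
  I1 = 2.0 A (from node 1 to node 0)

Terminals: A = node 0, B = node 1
All resistors sit directly between nodes 0 and 1, so they are in parallel and share one voltage V; the full source current 2 A splits among them.
1/R_par = 1/10 + 1/3.9 + 1/33 = 0.3867 S  =>  R_par = 2.586 Ω
V = I × R_par = 2 × 2.586 = 5.172 V
I_R3 = V/R3 = 5.172/33 = 0.1567 A

Final answer: 0.1567 A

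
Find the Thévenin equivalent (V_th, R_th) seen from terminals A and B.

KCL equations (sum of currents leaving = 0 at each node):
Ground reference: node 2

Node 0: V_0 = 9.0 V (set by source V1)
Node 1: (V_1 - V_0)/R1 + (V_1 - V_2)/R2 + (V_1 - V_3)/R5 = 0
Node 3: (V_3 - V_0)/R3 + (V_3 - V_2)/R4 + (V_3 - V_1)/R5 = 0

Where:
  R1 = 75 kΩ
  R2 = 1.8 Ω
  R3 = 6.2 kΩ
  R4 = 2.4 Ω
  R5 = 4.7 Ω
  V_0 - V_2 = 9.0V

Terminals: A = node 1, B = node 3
Step 1 — V_th is the open-circuit voltage V_A - V_B (nothing connected across the terminals).
Nodal analysis, taking node 2 as the 0 V reference.
Source V1 fixes V_0 = 9 V.
KCL at each unknown node (sum of currents leaving = 0; resistances in Ω):
  Node 1: (V_1 - 9)/75000 + (V_1 - 0)/1.8 + (V_1 - V_3)/4.7 = 0
  Node 3: (V_3 - 9)/6200 + (V_3 - 0)/2.4 + (V_3 - V_1)/4.7 = 0
Collecting terms (coefficients in siemens):
  0.7683·V_1 - 0.2128·V_3 = 0.00012
  0.6296·V_3 - 0.2128·V_1 = 0.001452
Determinant D = (0.7683)(0.6296) - (-0.2128)(-0.2128) = 0.4385
V_1 = [(0.00012)(0.6296) - (-0.2128)(0.001452)]/D = 0.0008767 V
V_3 = [(0.7683)(0.001452) - (0.00012)(-0.2128)]/D = 0.002602 V
V_th = V_1 - V_3 = 0.0008767 - 0.002602 = -0.001725 V
Step 2 — R_th: zero the source — replace V1 by a short circuit (node 2 merges into node 0) — and find the resistance seen between A (node 1) and B (node 3).
Reduce the network between node 1 (A) and node 3 (B) by series/parallel combination:
  Rp1 = R1 ‖ R2 (parallel, both between nodes 0 and 1) = 1/(1/75000 + 1/1.8) = 1.8 Ω
  Rp2 = R3 ‖ R4 (parallel, both between nodes 0 and 3) = 1/(1/6200 + 1/2.4) = 2.399 Ω
  Rs1 = Rp1 + Rp2 (series, joined only at node 0) = 1.8 + 2.399 = 4.199 Ω
  Rp3 = R5 ‖ Rs1 (parallel, both between nodes 1 and 3) = 1/(1/4.7 + 1/4.199) = 2.218 Ω
R_th = 2.218 Ω

Final answer: V_th = -0.001725 V, R_th = 2.218 Ω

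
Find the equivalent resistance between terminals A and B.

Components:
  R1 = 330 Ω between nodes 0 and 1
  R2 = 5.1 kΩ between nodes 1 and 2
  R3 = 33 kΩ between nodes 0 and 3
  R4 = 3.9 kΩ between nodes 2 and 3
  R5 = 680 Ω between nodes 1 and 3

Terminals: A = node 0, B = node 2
The network is not a plain series/parallel combination. Inject a 1 A test current into terminal A (node 0) and return it from terminal B (node 2); then R_eq = V_A / (1 A).
Nodal analysis, taking node 2 as the 0 V reference.
Current source I_test pushes 1 A into node 0 and draws it out of node 2.
KCL at each unknown node (sum of currents leaving = 0; resistances in Ω):
  Node 0: (V_0 - V_1)/330 + (V_0 - V_3)/33000 - 1 = 0
  Node 1: (V_1 - V_0)/330 + (V_1 - 0)/5100 + (V_1 - V_3)/680 = 0
  Node 3: (V_3 - V_0)/33000 + (V_3 - V_1)/680 + (V_3 - 0)/3900 = 0
Collecting terms (coefficients in siemens):
  0.003061·V_0 - 0.00303·V_1 - 0.0000303·V_3 = 1
  0.004697·V_1 - 0.00303·V_0 - 0.001471·V_3 = 0
  0.001757·V_3 - 0.0000303·V_0 - 0.001471·V_1 = 0
Solving these 3 simultaneous equations (Gaussian elimination) gives:
  V_0 = 2729 V, V_1 = 2406 V, V_3 = 2060 V
R_eq = V_0 / 1 A = 2729 Ω = 2.729 kΩ

Final answer: 2.729 kΩ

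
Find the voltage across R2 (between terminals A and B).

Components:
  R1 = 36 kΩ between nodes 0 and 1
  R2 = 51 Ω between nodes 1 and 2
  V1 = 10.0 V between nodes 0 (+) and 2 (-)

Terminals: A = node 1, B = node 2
R1 and R2 are in series across V1 (node 0 → node 1 → node 2), and the output A–B is taken across R2, so this is a voltage divider.
Series current: I = V1/(R1 + R2) = 10/(36000 + 51) = 10/36050 = 0.0002774 A
V_R2 = I × R2 = V1 × R2/(R1 + R2) = 10 × 51/36050 = 0.01415 V

Final answer: 0.01415 V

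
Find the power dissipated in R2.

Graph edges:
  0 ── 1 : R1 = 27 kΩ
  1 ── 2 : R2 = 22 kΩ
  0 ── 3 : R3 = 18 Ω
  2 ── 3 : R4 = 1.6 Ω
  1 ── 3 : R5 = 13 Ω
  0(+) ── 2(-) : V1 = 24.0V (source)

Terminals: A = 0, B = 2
Nodal analysis, taking node 2 as the 0 V reference.
Source V1 fixes V_0 = 24 V.
KCL at each unknown node (sum of currents leaving = 0; resistances in Ω):
  Node 1: (V_1 - 24)/27000 + (V_1 - 0)/22000 + (V_1 - V_3)/13 = 0
  Node 3: (V_3 - 24)/18 + (V_3 - 0)/1.6 + (V_3 - V_1)/13 = 0
Collecting terms (coefficients in siemens):
  0.07701·V_1 - 0.07692·V_3 = 0.0008889
  0.7575·V_3 - 0.07692·V_1 = 1.333
Determinant D = (0.07701)(0.7575) - (-0.07692)(-0.07692) = 0.05241
V_1 = [(0.0008889)(0.7575) - (-0.07692)(1.333)]/D = 1.97 V
V_3 = [(0.07701)(1.333) - (0.0008889)(-0.07692)]/D = 1.96 V
I_R2 = (V_1 - V_2)/R2 = (1.97 - 0)/22000 = 0.00008953 A
P_R2 = I_R2² × R2 = (0.00008953)² × 22000 = 0.0001763 W

Final answer: 0.0001763 W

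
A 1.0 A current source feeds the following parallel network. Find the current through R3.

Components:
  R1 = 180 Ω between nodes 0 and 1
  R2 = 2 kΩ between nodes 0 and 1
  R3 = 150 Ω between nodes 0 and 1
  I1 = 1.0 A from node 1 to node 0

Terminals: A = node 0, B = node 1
All resistors sit directly between nodes 0 and 1, so they are in parallel and share one voltage V; the full source current 1 A splits among them.
1/R_par = 1/180 + 1/2000 + 1/150 = 0.01272 S  =>  R_par = 78.6 Ω
V = I × R_par = 1 × 78.6 = 78.6 V
I_R3 = V/R3 = 78.6/150 = 0.524 A

Final answer: 0.524 A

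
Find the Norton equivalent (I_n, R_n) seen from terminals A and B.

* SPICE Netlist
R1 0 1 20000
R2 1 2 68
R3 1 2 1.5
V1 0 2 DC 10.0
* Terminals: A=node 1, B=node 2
Find the Thévenin equivalent first; then I_n = V_th/R_th and R_n = R_th.
Step 1 — V_th is the open-circuit voltage V_A - V_B (nothing connected across the terminals).
Nodal analysis, taking node 2 as the 0 V reference.
Source V1 fixes V_0 = 10 V.
KCL at each unknown node (sum of currents leaving = 0; resistances in Ω):
  Node 1: (V_1 - 10)/20000 + (V_1 - 0)/68 + (V_1 - 0)/1.5 = 0
Collecting terms: 0.6814 × V_1 = 0.0005  =>  V_1 = 0.0007338 V
V_th = V_1 - V_2 = 0.0007338 - 0 = 0.0007338 V
Step 2 — R_th: zero the source — replace V1 by a short circuit (node 2 merges into node 0) — and find the resistance seen between A (node 1) and B (node 0).
Reduce the network between node 1 (A) and node 0 (B) by series/parallel combination:
  Rp1 = R1 ‖ R2 ‖ R3 (parallel, all between nodes 0 and 1) = 1/(1/20000 + 1/68 + 1/1.5) = 1.468 Ω
R_th = 1.468 Ω
I_n = V_th/R_th = 0.0007338/1.468 = 0.0005 A, and R_n = R_th = 1.468 Ω

Final answer: I_n = 0.0005 A, R_n = 1.468 Ω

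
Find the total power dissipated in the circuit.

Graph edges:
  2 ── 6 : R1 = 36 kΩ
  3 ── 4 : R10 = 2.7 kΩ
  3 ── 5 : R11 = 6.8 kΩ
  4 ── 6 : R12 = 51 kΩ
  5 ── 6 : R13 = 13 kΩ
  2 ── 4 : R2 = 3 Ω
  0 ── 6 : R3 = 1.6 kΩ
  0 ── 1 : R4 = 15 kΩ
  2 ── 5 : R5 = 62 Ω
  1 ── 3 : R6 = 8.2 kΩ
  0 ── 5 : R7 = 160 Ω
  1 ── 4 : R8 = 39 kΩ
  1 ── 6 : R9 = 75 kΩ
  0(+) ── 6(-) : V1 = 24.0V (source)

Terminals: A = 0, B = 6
Nodal analysis, taking node 6 as the 0 V reference.
Source V1 fixes V_0 = 24 V.
KCL at each unknown node (sum of currents leaving = 0; resistances in Ω):
  Node 1: (V_1 - 24)/15000 + (V_1 - V_3)/8200 + (V_1 - V_4)/39000 + (V_1 - 0)/75000 = 0
  Node 2: (V_2 - 0)/36000 + (V_2 - V_4)/3 + (V_2 - V_5)/62 = 0
  Node 3: (V_3 - V_1)/8200 + (V_3 - V_4)/2700 + (V_3 - V_5)/6800 = 0
  Node 4: (V_4 - V_2)/3 + (V_4 - V_1)/39000 + (V_4 - V_3)/2700 + (V_4 - 0)/51000 = 0
  Node 5: (V_5 - V_2)/62 + (V_5 - 24)/160 + (V_5 - V_3)/6800 + (V_5 - 0)/13000 = 0
Collecting terms (coefficients in siemens):
  0.0002276·V_1 - 0.000122·V_3 - 0.00002564·V_4 = 0.0016
  0.3495·V_2 - 0.3333·V_4 - 0.01613·V_5 = 0
  0.0006394·V_3 - 0.000122·V_1 - 0.0003704·V_4 - 0.0001471·V_5 = 0
  0.3337·V_4 - 0.00002564·V_1 - 0.3333·V_2 - 0.0003704·V_3 = 0
  0.0226·V_5 - 0.01613·V_2 - 0.0001471·V_3 = 0.15
Solving these 5 simultaneous equations (Gaussian elimination) gives:
  V_1 = 22.1 V, V_2 = 23.43 V, V_3 = 23.19 V, V_4 = 23.43 V
  V_5 = 23.51 V
Power in each resistor, P = (ΔV)²/R:
  P_R1 = (23.43 - 0)²/36000 = 0.01525 W
  P_R2 = (23.43 - 23.43)²/3 = 0.000001012 W
  P_R3 = (24 - 0)²/1600 = 0.36 W
  P_R4 = (24 - 22.1)²/15000 = 0.0002415 W
  P_R5 = (23.43 - 23.51)²/62 = 0.00009407 W
  P_R6 = (22.1 - 23.19)²/8200 = 0.0001463 W
  P_R7 = (24 - 23.51)²/160 = 0.001524 W
  P_R8 = (22.1 - 23.43)²/39000 = 0.00004546 W
  P_R9 = (22.1 - 0)²/75000 = 0.00651 W
  P_R10 = (23.19 - 23.43)²/2700 = 0.00002063 W
  P_R11 = (23.19 - 23.51)²/6800 = 0.00001451 W
  P_R12 = (23.43 - 0)²/51000 = 0.01076 W
  P_R13 = (23.51 - 0)²/13000 = 0.0425 W
P_total = P_R1 + P_R2 + P_R3 + P_R4 + P_R5 + P_R6 + P_R7 + P_R8 + P_R9 + P_R10 + P_R11 + P_R12 + P_R13 = 0.4371 W

Final answer: 0.4371 W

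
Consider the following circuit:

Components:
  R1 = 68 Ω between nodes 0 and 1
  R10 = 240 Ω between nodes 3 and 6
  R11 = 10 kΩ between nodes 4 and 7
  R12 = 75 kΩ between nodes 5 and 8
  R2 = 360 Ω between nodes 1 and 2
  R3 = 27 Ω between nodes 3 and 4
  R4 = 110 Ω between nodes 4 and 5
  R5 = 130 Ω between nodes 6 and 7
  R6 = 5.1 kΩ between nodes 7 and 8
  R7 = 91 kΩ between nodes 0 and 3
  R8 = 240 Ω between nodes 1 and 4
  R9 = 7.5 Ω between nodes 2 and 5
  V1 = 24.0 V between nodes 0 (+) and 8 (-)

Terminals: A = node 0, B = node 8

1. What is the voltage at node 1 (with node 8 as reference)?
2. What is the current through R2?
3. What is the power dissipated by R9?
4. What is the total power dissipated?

Nodal analysis, taking node 8 as the 0 V reference.
Source V1 fixes V_0 = 24 V.
KCL at each unknown node (sum of currents leaving = 0; resistances in Ω):
  Node 1: (V_1 - 24)/68 + (V_1 - V_2)/360 + (V_1 - V_4)/240 = 0
  Node 2: (V_2 - V_1)/360 + (V_2 - V_5)/7.5 = 0
  Node 3: (V_3 - V_4)/27 + (V_3 - 24)/91000 + (V_3 - V_6)/240 = 0
  Node 4: (V_4 - V_3)/27 + (V_4 - V_5)/110 + (V_4 - V_1)/240 + (V_4 - V_7)/10000 = 0
  Node 5: (V_5 - V_4)/110 + (V_5 - V_2)/7.5 + (V_5 - 0)/75000 = 0
  Node 6: (V_6 - V_7)/130 + (V_6 - V_3)/240 = 0
  Node 7: (V_7 - V_6)/130 + (V_7 - 0)/5100 + (V_7 - V_4)/10000 = 0
Collecting terms (coefficients in siemens):
  0.02165·V_1 - 0.002778·V_2 - 0.004167·V_4 = 0.3529
  0.1361·V_2 - 0.002778·V_1 - 0.1333·V_5 = 0
  0.04121·V_3 - 0.03704·V_4 - 0.004167·V_6 = 0.0002637
  0.05039·V_4 - 0.004167·V_1 - 0.03704·V_3 - 0.009091·V_5 - 0.0001·V_7 = 0
  0.1424·V_5 - 0.1333·V_2 - 0.009091·V_4 = 0
  0.01186·V_6 - 0.004167·V_3 - 0.007692·V_7 = 0
  0.007988·V_7 - 0.0001·V_4 - 0.007692·V_6 = 0
Solving these 7 simultaneous equations (Gaussian elimination) gives:
  V_1 = 23.69 V, V_2 = 23.14 V, V_3 = 22.88 V, V_4 = 22.99 V
  V_5 = 23.13 V, V_6 = 21.91 V, V_7 = 21.39 V
Part 1:
  Read off the nodal solution: V_1 = 23.69 V
Part 2:
  I_R2 = (V_1 - V_2)/R2 = (23.69 - 23.14)/360 = 0.001549 A
  Magnitude: I_R2 = 0.001549 A
Part 3:
  I_R9 = (V_2 - V_5)/R9 = (23.14 - 23.13)/7.5 = 0.001549 A
  P_R9 = I_R9² × R9 = (0.001549)² × 7.5 = 0.000018 W
Part 4:
  Power in each resistor, P = (ΔV)²/R:
    P_R1 = (24 - 23.69)²/68 = 0.001371 W
    P_R2 = (23.69 - 23.14)²/360 = 0.0008639 W
    P_R3 = (22.88 - 22.99)²/27 = 0.0004366 W
    P_R4 = (22.99 - 23.13)²/110 = 0.0001693 W
    P_R5 = (21.91 - 21.39)²/130 = 0.002115 W
    P_R6 = (21.39 - 0)²/5100 = 0.08969 W
    P_R7 = (24 - 22.88)²/91000 = 0.00001378 W
    P_R8 = (23.69 - 22.99)²/240 = 0.002075 W
    P_R9 = (23.14 - 23.13)²/7.5 = 0.000018 W
    P_R10 = (22.88 - 21.91)²/240 = 0.003905 W
    P_R11 = (22.99 - 21.39)²/10000 = 0.0002563 W
    P_R12 = (23.13 - 0)²/75000 = 0.00713 W
  P_total = P_R1 + P_R2 + P_R3 + P_R4 + P_R5 + P_R6 + P_R7 + P_R8 + P_R9 + P_R10 + P_R11 + P_R12 = 0.108 W

Final answers:
1. V_1 = 23.69 V
2. I_R2 = 0.001549 A
3. P_R9 = 1.8e-05 W
4. P_total = 0.108 W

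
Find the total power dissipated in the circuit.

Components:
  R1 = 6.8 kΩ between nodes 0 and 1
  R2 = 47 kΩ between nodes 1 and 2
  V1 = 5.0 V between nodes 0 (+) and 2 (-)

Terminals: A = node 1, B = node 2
Nodal analysis, taking node 2 as the 0 V reference.
Source V1 fixes V_0 = 5 V.
KCL at each unknown node (sum of currents leaving = 0; resistances in Ω):
  Node 1: (V_1 - 5)/6800 + (V_1 - 0)/47000 = 0
Collecting terms: 0.0001683 × V_1 = 0.0007353  =>  V_1 = 4.368 V
Power in each resistor, P = (ΔV)²/R:
  P_R1 = (5 - 4.368)²/6800 = 0.00005873 W
  P_R2 = (4.368 - 0)²/47000 = 0.000406 W
P_total = P_R1 + P_R2 = 0.0004647 W

Final answer: 0.0004647 W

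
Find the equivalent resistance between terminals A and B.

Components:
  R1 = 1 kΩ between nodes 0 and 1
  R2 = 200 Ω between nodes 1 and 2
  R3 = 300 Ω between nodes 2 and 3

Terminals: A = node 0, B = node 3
Reduce the network between node 0 (A) and node 3 (B) by series/parallel combination:
  Rs1 = R1 + R2 (series, joined only at node 1) = 1000 + 200 = 1200 Ω
  Rs2 = R3 + Rs1 (series, joined only at node 2) = 300 + 1200 = 1500 Ω
R_eq = 1.5 kΩ

Final answer: 1.5 kΩ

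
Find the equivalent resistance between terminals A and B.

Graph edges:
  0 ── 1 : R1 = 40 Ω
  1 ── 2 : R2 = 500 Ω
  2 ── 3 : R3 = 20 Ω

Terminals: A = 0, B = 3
Reduce the network between node 0 (A) and node 3 (B) by series/parallel combination:
  Rs1 = R1 + R2 (series, joined only at node 1) = 40 + 500 = 540 Ω
  Rs2 = R3 + Rs1 (series, joined only at node 2) = 20 + 540 = 560 Ω
R_eq = 560 Ω

Final answer: 560 Ω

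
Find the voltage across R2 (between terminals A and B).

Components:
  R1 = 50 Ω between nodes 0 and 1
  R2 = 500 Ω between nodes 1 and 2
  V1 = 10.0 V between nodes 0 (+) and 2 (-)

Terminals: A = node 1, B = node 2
R1 and R2 are in series across V1 (node 0 → node 1 → node 2), and the output A–B is taken across R2, so this is a voltage divider.
Series current: I = V1/(R1 + R2) = 10/(50 + 500) = 10/550 = 0.01818 A
V_R2 = I × R2 = V1 × R2/(R1 + R2) = 10 × 500/550 = 9.091 V

Final answer: 9.091 V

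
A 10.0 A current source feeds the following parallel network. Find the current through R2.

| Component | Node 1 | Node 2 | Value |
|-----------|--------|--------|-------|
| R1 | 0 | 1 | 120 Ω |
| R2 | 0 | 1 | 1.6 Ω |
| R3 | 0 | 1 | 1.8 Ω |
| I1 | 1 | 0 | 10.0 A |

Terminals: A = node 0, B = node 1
All resistors sit directly between nodes 0 and 1, so they are in parallel and share one voltage V; the full source current 10 A splits among them.
1/R_par = 1/120 + 1/1.6 + 1/1.8 = 1.189 S  =>  R_par = 0.8411 Ω
V = I × R_par = 10 × 0.8411 = 8.411 V
I_R2 = V/R2 = 8.411/1.6 = 5.257 A

Final answer: 5.257 A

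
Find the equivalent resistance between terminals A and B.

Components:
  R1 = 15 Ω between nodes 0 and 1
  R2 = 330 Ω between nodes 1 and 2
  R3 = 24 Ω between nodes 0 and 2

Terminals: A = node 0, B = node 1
Reduce the network between node 0 (A) and node 1 (B) by series/parallel combination:
  Rs1 = R3 + R2 (series, joined only at node 2) = 24 + 330 = 354 Ω
  Rp1 = R1 ‖ Rs1 (parallel, both between nodes 0 and 1) = 1/(1/15 + 1/354) = 14.39 Ω
R_eq = 14.39 Ω

Final answer: 14.39 Ω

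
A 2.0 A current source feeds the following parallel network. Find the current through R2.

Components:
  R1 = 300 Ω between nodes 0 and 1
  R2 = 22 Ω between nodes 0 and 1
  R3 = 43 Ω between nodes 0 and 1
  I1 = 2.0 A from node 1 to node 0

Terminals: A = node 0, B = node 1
All resistors sit directly between nodes 0 and 1, so they are in parallel and share one voltage V; the full source current 2 A splits among them.
1/R_par = 1/300 + 1/22 + 1/43 = 0.07204 S  =>  R_par = 13.88 Ω
V = I × R_par = 2 × 13.88 = 27.76 V
I_R2 = V/R2 = 27.76/22 = 1.262 A

Final answer: 1.262 A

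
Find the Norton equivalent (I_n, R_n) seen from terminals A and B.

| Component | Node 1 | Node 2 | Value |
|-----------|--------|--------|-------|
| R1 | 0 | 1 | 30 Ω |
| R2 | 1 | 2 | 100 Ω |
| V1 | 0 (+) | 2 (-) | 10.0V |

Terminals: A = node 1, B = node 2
Find the Thévenin equivalent first; then I_n = V_th/R_th and R_n = R_th.
Step 1 — V_th is the open-circuit voltage V_A - V_B (nothing connected across the terminals).
Nodal analysis, taking node 2 as the 0 V reference.
Source V1 fixes V_0 = 10 V.
KCL at each unknown node (sum of currents leaving = 0; resistances in Ω):
  Node 1: (V_1 - 10)/30 + (V_1 - 0)/100 = 0
Collecting terms: 0.04333 × V_1 = 0.3333  =>  V_1 = 7.692 V
V_th = V_1 - V_2 = 7.692 - 0 = 7.692 V
Step 2 — R_th: zero the source — replace V1 by a short circuit (node 2 merges into node 0) — and find the resistance seen between A (node 1) and B (node 0).
Reduce the network between node 1 (A) and node 0 (B) by series/parallel combination:
  Rp1 = R1 ‖ R2 (parallel, both between nodes 0 and 1) = 1/(1/30 + 1/100) = 23.08 Ω
R_th = 23.08 Ω
I_n = V_th/R_th = 7.692/23.08 = 0.3333 A, and R_n = R_th = 23.08 Ω

Final answer: I_n = 0.3333 A, R_n = 23.08 Ω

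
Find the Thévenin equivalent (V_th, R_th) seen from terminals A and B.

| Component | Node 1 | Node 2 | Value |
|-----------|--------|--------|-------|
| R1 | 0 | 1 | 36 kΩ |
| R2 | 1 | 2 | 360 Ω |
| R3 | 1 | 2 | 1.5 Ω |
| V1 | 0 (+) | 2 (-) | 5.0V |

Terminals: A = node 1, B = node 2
Step 1 — V_th is the open-circuit voltage V_A - V_B (nothing connected across the terminals).
Nodal analysis, taking node 2 as the 0 V reference.
Source V1 fixes V_0 = 5 V.
KCL at each unknown node (sum of currents leaving = 0; resistances in Ω):
  Node 1: (V_1 - 5)/36000 + (V_1 - 0)/360 + (V_1 - 0)/1.5 = 0
Collecting terms: 0.6695 × V_1 = 0.0001389  =>  V_1 = 0.0002075 V
V_th = V_1 - V_2 = 0.0002075 - 0 = 0.0002075 V
Step 2 — R_th: zero the source — replace V1 by a short circuit (node 2 merges into node 0) — and find the resistance seen between A (node 1) and B (node 0).
Reduce the network between node 1 (A) and node 0 (B) by series/parallel combination:
  Rp1 = R1 ‖ R2 ‖ R3 (parallel, all between nodes 0 and 1) = 1/(1/36000 + 1/360 + 1/1.5) = 1.494 Ω
R_th = 1.494 Ω

Final answer: V_th = 0.0002075 V, R_th = 1.494 Ω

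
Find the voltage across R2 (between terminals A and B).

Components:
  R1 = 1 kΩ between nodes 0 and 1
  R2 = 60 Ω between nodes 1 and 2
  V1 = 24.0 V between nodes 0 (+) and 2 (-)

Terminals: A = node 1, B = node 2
R1 and R2 are in series across V1 (node 0 → node 1 → node 2), and the output A–B is taken across R2, so this is a voltage divider.
Series current: I = V1/(R1 + R2) = 24/(1000 + 60) = 24/1060 = 0.02264 A
V_R2 = I × R2 = V1 × R2/(R1 + R2) = 24 × 60/1060 = 1.358 V

Final answer: 1.358 V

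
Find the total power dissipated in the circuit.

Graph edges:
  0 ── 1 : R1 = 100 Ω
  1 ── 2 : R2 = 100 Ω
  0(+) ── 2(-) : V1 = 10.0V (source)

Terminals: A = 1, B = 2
Nodal analysis, taking node 2 as the 0 V reference.
Source V1 fixes V_0 = 10 V.
KCL at each unknown node (sum of currents leaving = 0; resistances in Ω):
  Node 1: (V_1 - 10)/100 + (V_1 - 0)/100 = 0
Collecting terms: 0.02 × V_1 = 0.1  =>  V_1 = 5 V
Power in each resistor, P = (ΔV)²/R:
  P_R1 = (10 - 5)²/100 = 0.25 W
  P_R2 = (5 - 0)²/100 = 0.25 W
P_total = P_R1 + P_R2 = 0.5 W

Final answer: 0.5 W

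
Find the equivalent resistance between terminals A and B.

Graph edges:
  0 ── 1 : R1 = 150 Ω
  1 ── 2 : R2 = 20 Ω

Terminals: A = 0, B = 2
Reduce the network between node 0 (A) and node 2 (B) by series/parallel combination:
  Rs1 = R1 + R2 (series, joined only at node 1) = 150 + 20 = 170 Ω
R_eq = 170 Ω

Final answer: 170 Ω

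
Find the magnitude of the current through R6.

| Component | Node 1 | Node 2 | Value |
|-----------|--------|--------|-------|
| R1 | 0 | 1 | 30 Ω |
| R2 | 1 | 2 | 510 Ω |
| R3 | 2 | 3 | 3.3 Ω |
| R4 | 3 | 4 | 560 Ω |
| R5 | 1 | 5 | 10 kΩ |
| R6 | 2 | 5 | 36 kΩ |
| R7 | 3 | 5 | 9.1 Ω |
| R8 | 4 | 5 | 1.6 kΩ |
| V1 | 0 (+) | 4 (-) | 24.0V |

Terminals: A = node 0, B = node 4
Nodal analysis, taking node 4 as the 0 V reference.
Source V1 fixes V_0 = 24 V.
KCL at each unknown node (sum of currents leaving = 0; resistances in Ω):
  Node 1: (V_1 - 24)/30 + (V_1 - V_2)/510 + (V_1 - V_5)/10000 = 0
  Node 2: (V_2 - V_1)/510 + (V_2 - V_3)/3.3 + (V_2 - V_5)/36000 = 0
  Node 3: (V_3 - V_2)/3.3 + (V_3 - 0)/560 + (V_3 - V_5)/9.1 = 0
  Node 5: (V_5 - V_1)/10000 + (V_5 - V_2)/36000 + (V_5 - V_3)/9.1 + (V_5 - 0)/1600 = 0
Collecting terms (coefficients in siemens):
  0.03539·V_1 - 0.001961·V_2 - 0.0001·V_5 = 0.8
  0.305·V_2 - 0.001961·V_1 - 0.303·V_3 - 0.00002778·V_5 = 0
  0.4147·V_3 - 0.303·V_2 - 0.1099·V_5 = 0
  0.1106·V_5 - 0.0001·V_1 - 0.00002778·V_2 - 0.1099·V_3 = 0
Solving these 4 simultaneous equations (Gaussian elimination) gives:
  V_1 = 23.23 V, V_2 = 10.76 V, V_3 = 10.68 V, V_5 = 10.63 V
I_R6 = (V_2 - V_5)/R6 = (10.76 - 10.63)/36000 = 0.000003601 A
|I_R6| = 0.000003601 A

Final answer: |I_R6| = 3.601e-06 A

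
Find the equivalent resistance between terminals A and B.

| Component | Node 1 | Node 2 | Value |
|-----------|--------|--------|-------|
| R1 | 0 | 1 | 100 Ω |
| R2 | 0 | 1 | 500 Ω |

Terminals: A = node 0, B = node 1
Reduce the network between node 0 (A) and node 1 (B) by series/parallel combination:
  Rp1 = R1 ‖ R2 (parallel, both between nodes 0 and 1) = 1/(1/100 + 1/500) = 83.33 Ω
R_eq = 83.33 Ω

Final answer: 83.33 Ω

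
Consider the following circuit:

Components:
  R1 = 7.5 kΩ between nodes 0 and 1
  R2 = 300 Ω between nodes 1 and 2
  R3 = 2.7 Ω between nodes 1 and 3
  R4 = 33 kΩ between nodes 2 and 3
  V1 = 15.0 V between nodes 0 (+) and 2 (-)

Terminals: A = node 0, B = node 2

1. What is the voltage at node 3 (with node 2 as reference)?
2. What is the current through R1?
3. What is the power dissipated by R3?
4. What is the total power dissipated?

Nodal analysis, taking node 2 as the 0 V reference.
Source V1 fixes V_0 = 15 V.
KCL at each unknown node (sum of currents leaving = 0; resistances in Ω):
  Node 1: (V_1 - 15)/7500 + (V_1 - 0)/300 + (V_1 - V_3)/2.7 = 0
  Node 3: (V_3 - V_1)/2.7 + (V_3 - 0)/33000 = 0
Collecting terms (coefficients in siemens):
  0.3738·V_1 - 0.3704·V_3 = 0.002
  0.3704·V_3 - 0.3704·V_1 = 0
Determinant D = (0.3738)(0.3704) - (-0.3704)(-0.3704) = 0.001295
V_1 = [(0.002)(0.3704) - (-0.3704)(0)]/D = 0.5719 V
V_3 = [(0.3738)(0) - (0.002)(-0.3704)]/D = 0.5719 V
Part 1:
  Read off the nodal solution: V_3 = 0.5719 V
Part 2:
  I_R1 = (V_0 - V_1)/R1 = (15 - 0.5719)/7500 = 0.001924 A
  Magnitude: I_R1 = 0.001924 A
Part 3:
  I_R3 = (V_1 - V_3)/R3 = (0.5719 - 0.5719)/2.7 = 0.00001733 A
  P_R3 = I_R3² × R3 = (0.00001733)² × 2.7 = 0.0000000008109 W
Part 4:
  Power in each resistor, P = (ΔV)²/R:
    P_R1 = (15 - 0.5719)²/7500 = 0.02776 W
    P_R2 = (0.5719 - 0)²/300 = 0.00109 W
    P_R3 = (0.5719 - 0.5719)²/2.7 = 0.0000000008109 W
    P_R4 = (0 - 0.5719)²/33000 = 0.00000991 W
  P_total = P_R1 + P_R2 + P_R3 + P_R4 = 0.02886 W

Final answers:
1. V_3 = 0.5719 V
2. I_R1 = 0.001924 A
3. P_R3 = 8.109e-10 W
4. P_total = 0.02886 W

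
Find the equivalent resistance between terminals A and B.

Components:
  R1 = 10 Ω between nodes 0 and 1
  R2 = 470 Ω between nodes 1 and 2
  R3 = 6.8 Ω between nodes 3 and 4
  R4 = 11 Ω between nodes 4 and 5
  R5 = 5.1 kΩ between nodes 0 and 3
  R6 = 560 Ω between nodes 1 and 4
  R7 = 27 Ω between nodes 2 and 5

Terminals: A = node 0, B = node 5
The network is not a plain series/parallel combination. Inject a 1 A test current into terminal A (node 0) and return it from terminal B (node 5); then R_eq = V_A / (1 A).
Nodal analysis, taking node 5 as the 0 V reference.
Current source I_test pushes 1 A into node 0 and draws it out of node 5.
KCL at each unknown node (sum of currents leaving = 0; resistances in Ω):
  Node 0: (V_0 - V_1)/10 + (V_0 - V_3)/5100 - 1 = 0
  Node 1: (V_1 - V_0)/10 + (V_1 - V_2)/470 + (V_1 - V_4)/560 = 0
  Node 2: (V_2 - V_1)/470 + (V_2 - 0)/27 = 0
  Node 3: (V_3 - V_0)/5100 + (V_3 - V_4)/6.8 = 0
  Node 4: (V_4 - V_1)/560 + (V_4 - V_3)/6.8 + (V_4 - 0)/11 = 0
Collecting terms (coefficients in siemens):
  0.1002·V_0 - 0.1·V_1 - 0.0001961·V_3 = 1
  0.1039·V_1 - 0.1·V_0 - 0.002128·V_2 - 0.001786·V_4 = 0
  0.03916·V_2 - 0.002128·V_1 = 0
  0.1473·V_3 - 0.0001961·V_0 - 0.1471·V_4 = 0
  0.2398·V_4 - 0.001786·V_1 - 0.1471·V_3 = 0
Solving these 5 simultaneous equations (Gaussian elimination) gives:
  V_0 = 262.1 V, V_1 = 252.6 V, V_2 = 13.72 V, V_3 = 5.751 V
  V_4 = 5.409 V
R_eq = V_0 / 1 A = 262.1 Ω

Final answer: 262.1 Ω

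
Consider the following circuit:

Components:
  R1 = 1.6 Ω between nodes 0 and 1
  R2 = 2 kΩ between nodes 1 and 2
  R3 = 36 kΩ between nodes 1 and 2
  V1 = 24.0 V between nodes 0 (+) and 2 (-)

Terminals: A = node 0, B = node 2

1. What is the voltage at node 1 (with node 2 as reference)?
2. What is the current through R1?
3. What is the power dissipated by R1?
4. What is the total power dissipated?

Nodal analysis, taking node 2 as the 0 V reference.
Source V1 fixes V_0 = 24 V.
KCL at each unknown node (sum of currents leaving = 0; resistances in Ω):
  Node 1: (V_1 - 24)/1.6 + (V_1 - 0)/2000 + (V_1 - 0)/36000 = 0
Collecting terms: 0.6255 × V_1 = 15  =>  V_1 = 23.98 V
Part 1:
  Read off the nodal solution: V_1 = 23.98 V
Part 2:
  I_R1 = (V_0 - V_1)/R1 = (24 - 23.98)/1.6 = 0.01266 A
  Magnitude: I_R1 = 0.01266 A
Part 3:
  I_R1 = (V_0 - V_1)/R1 = (24 - 23.98)/1.6 = 0.01266 A
  P_R1 = I_R1² × R1 = (0.01266)² × 1.6 = 0.0002563 W
Part 4:
  Power in each resistor, P = (ΔV)²/R:
    P_R1 = (24 - 23.98)²/1.6 = 0.0002563 W
    P_R2 = (23.98 - 0)²/2000 = 0.2875 W
    P_R3 = (23.98 - 0)²/36000 = 0.01597 W
  P_total = P_R1 + P_R2 + P_R3 = 0.3037 W

Final answers:
1. V_1 = 23.98 V
2. I_R1 = 0.01266 A
3. P_R1 = 0.0002563 W
4. P_total = 0.3037 W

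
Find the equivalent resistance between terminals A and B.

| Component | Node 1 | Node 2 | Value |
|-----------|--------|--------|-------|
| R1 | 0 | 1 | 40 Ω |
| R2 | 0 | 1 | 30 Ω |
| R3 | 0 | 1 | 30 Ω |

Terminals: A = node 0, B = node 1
Reduce the network between node 0 (A) and node 1 (B) by series/parallel combination:
  Rp1 = R1 ‖ R2 ‖ R3 (parallel, all between nodes 0 and 1) = 1/(1/40 + 1/30 + 1/30) = 10.91 Ω
R_eq = 10.91 Ω

Final answer: 10.91 Ω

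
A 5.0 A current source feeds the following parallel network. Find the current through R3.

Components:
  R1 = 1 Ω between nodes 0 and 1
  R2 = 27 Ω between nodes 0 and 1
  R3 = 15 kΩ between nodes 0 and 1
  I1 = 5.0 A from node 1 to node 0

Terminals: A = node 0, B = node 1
All resistors sit directly between nodes 0 and 1, so they are in parallel and share one voltage V; the full source current 5 A splits among them.
1/R_par = 1/1 + 1/27 + 1/15000 = 1.037 S  =>  R_par = 0.9642 Ω
V = I × R_par = 5 × 0.9642 = 4.821 V
I_R3 = V/R3 = 4.821/15000 = 0.0003214 A

Final answer: 0.0003214 A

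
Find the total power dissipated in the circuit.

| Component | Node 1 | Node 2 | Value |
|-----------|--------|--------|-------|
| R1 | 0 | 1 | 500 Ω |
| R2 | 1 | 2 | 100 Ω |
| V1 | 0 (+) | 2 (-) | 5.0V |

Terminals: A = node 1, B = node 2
Nodal analysis, taking node 2 as the 0 V reference.
Source V1 fixes V_0 = 5 V.
KCL at each unknown node (sum of currents leaving = 0; resistances in Ω):
  Node 1: (V_1 - 5)/500 + (V_1 - 0)/100 = 0
Collecting terms: 0.012 × V_1 = 0.01  =>  V_1 = 0.8333 V
Power in each resistor, P = (ΔV)²/R:
  P_R1 = (5 - 0.8333)²/500 = 0.03472 W
  P_R2 = (0.8333 - 0)²/100 = 0.006944 W
P_total = P_R1 + P_R2 = 0.04167 W

Final answer: 0.04167 W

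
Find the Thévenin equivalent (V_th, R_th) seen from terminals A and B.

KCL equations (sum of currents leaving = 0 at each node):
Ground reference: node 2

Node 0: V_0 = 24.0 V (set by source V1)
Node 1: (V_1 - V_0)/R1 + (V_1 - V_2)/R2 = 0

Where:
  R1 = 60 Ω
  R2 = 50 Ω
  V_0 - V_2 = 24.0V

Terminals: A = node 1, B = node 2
Step 1 — V_th is the open-circuit voltage V_A - V_B (nothing connected across the terminals).
Nodal analysis, taking node 2 as the 0 V reference.
Source V1 fixes V_0 = 24 V.
KCL at each unknown node (sum of currents leaving = 0; resistances in Ω):
  Node 1: (V_1 - 24)/60 + (V_1 - 0)/50 = 0
Collecting terms: 0.03667 × V_1 = 0.4  =>  V_1 = 10.91 V
V_th = V_1 - V_2 = 10.91 - 0 = 10.91 V
Step 2 — R_th: zero the source — replace V1 by a short circuit (node 2 merges into node 0) — and find the resistance seen between A (node 1) and B (node 0).
Reduce the network between node 1 (A) and node 0 (B) by series/parallel combination:
  Rp1 = R1 ‖ R2 (parallel, both between nodes 0 and 1) = 1/(1/60 + 1/50) = 27.27 Ω
R_th = 27.27 Ω

Final answer: V_th = 10.91 V, R_th = 27.27 Ω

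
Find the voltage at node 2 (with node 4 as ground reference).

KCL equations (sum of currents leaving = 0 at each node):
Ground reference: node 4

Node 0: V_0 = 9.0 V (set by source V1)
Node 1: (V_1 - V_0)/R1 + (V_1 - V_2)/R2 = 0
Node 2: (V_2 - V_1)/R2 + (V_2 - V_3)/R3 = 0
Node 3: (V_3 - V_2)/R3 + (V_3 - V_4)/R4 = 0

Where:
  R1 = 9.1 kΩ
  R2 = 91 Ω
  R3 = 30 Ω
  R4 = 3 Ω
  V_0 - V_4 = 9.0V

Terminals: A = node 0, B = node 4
Nodal analysis, taking node 4 as the 0 V reference.
Source V1 fixes V_0 = 9 V.
KCL at each unknown node (sum of currents leaving = 0; resistances in Ω):
  Node 1: (V_1 - 9)/9100 + (V_1 - V_2)/91 = 0
  Node 2: (V_2 - V_1)/91 + (V_2 - V_3)/30 = 0
  Node 3: (V_3 - V_2)/30 + (V_3 - 0)/3 = 0
Collecting terms (coefficients in siemens):
  0.0111·V_1 - 0.01099·V_2 = 0.000989
  0.04432·V_2 - 0.01099·V_1 - 0.03333·V_3 = 0
  0.3667·V_3 - 0.03333·V_2 = 0
Solving these 3 simultaneous equations (Gaussian elimination) gives:
  V_1 = 0.121 V, V_2 = 0.0322 V, V_3 = 0.002927 V
The requested potential is V_2 = 0.0322 V.

Final answer: V_2 = 0.0322 V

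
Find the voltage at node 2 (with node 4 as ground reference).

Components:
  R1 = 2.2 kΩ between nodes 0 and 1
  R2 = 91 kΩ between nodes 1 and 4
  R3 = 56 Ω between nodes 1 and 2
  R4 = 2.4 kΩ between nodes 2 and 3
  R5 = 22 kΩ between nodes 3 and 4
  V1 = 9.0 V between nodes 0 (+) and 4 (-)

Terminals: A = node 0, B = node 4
Nodal analysis, taking node 4 as the 0 V reference.
Source V1 fixes V_0 = 9 V.
KCL at each unknown node (sum of currents leaving = 0; resistances in Ω):
  Node 1: (V_1 - 9)/2200 + (V_1 - 0)/91000 + (V_1 - V_2)/56 = 0
  Node 2: (V_2 - V_1)/56 + (V_2 - V_3)/2400 = 0
  Node 3: (V_3 - V_2)/2400 + (V_3 - 0)/22000 = 0
Collecting terms (coefficients in siemens):
  0.01832·V_1 - 0.01786·V_2 = 0.004091
  0.01827·V_2 - 0.01786·V_1 - 0.0004167·V_3 = 0
  0.0004621·V_3 - 0.0004167·V_2 = 0
Solving these 3 simultaneous equations (Gaussian elimination) gives:
  V_1 = 8.078 V, V_2 = 8.06 V, V_3 = 7.267 V
The requested potential is V_2 = 8.06 V.

Final answer: V_2 = 8.06 V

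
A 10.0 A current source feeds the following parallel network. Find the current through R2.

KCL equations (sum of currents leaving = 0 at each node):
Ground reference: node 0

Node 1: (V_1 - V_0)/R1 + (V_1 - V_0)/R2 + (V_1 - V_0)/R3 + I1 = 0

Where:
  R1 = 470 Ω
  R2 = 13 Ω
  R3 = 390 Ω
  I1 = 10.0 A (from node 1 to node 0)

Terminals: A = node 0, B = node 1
All resistors sit directly between nodes 0 and 1, so they are in parallel and share one voltage V; the full source current 10 A splits among them.
1/R_par = 1/470 + 1/13 + 1/390 = 0.08161 S  =>  R_par = 12.25 Ω
V = I × R_par = 10 × 12.25 = 122.5 V
I_R2 = V/R2 = 122.5/13 = 9.425 A

Final answer: 9.425 A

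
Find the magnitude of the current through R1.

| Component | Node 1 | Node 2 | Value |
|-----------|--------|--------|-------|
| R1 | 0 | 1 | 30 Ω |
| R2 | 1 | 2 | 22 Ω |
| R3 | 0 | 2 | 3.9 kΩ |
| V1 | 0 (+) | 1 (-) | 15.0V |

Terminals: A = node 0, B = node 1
Nodal analysis, taking node 1 as the 0 V reference.
Source V1 fixes V_0 = 15 V.
KCL at each unknown node (sum of currents leaving = 0; resistances in Ω):
  Node 2: (V_2 - 0)/22 + (V_2 - 15)/3900 = 0
Collecting terms: 0.04571 × V_2 = 0.003846  =>  V_2 = 0.08414 V
I_R1 = (V_0 - V_1)/R1 = (15 - 0)/30 = 0.5 A
|I_R1| = 0.5 A

Final answer: |I_R1| = 0.5 A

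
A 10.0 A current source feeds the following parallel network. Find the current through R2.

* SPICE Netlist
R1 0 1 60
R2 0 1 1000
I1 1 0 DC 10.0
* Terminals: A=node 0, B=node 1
All resistors sit directly between nodes 0 and 1, so they are in parallel and share one voltage V; the full source current 10 A splits among them.
1/R_par = 1/60 + 1/1000 = 0.01767 S  =>  R_par = 56.6 Ω
V = I × R_par = 10 × 56.6 = 566 V
I_R2 = V/R2 = 566/1000 = 0.566 A

Final answer: 0.566 A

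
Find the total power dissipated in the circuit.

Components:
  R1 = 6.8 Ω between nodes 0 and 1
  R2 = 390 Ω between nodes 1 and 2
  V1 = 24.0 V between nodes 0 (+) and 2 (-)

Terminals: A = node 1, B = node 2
Nodal analysis, taking node 2 as the 0 V reference.
Source V1 fixes V_0 = 24 V.
KCL at each unknown node (sum of currents leaving = 0; resistances in Ω):
  Node 1: (V_1 - 24)/6.8 + (V_1 - 0)/390 = 0
Collecting terms: 0.1496 × V_1 = 3.529  =>  V_1 = 23.59 V
Power in each resistor, P = (ΔV)²/R:
  P_R1 = (24 - 23.59)²/6.8 = 0.02488 W
  P_R2 = (23.59 - 0)²/390 = 1.427 W
P_total = P_R1 + P_R2 = 1.452 W

Final answer: 1.452 W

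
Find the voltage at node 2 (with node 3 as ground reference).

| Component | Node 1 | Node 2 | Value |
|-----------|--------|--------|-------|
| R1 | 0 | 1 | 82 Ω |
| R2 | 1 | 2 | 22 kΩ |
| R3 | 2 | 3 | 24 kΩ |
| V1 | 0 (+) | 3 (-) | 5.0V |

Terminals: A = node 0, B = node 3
Nodal analysis, taking node 3 as the 0 V reference.
Source V1 fixes V_0 = 5 V.
KCL at each unknown node (sum of currents leaving = 0; resistances in Ω):
  Node 1: (V_1 - 5)/82 + (V_1 - V_2)/22000 = 0
  Node 2: (V_2 - V_1)/22000 + (V_2 - 0)/24000 = 0
Collecting terms (coefficients in siemens):
  0.01224·V_1 - 0.00004545·V_2 = 0.06098
  0.00008712·V_2 - 0.00004545·V_1 = 0
Determinant D = (0.01224)(0.00008712) - (-0.00004545)(-0.00004545) = 0.000001064
V_1 = [(0.06098)(0.00008712) - (-0.00004545)(0)]/D = 4.991 V
V_2 = [(0.01224)(0) - (0.06098)(-0.00004545)]/D = 2.604 V
The requested potential is V_2 = 2.604 V.

Final answer: V_2 = 2.604 V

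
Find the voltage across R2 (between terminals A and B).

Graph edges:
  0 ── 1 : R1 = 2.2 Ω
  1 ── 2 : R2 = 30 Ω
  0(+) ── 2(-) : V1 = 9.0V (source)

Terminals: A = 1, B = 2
R1 and R2 are in series across V1 (node 0 → node 1 → node 2), and the output A–B is taken across R2, so this is a voltage divider.
Series current: I = V1/(R1 + R2) = 9/(2.2 + 30) = 9/32.2 = 0.2795 A
V_R2 = I × R2 = V1 × R2/(R1 + R2) = 9 × 30/32.2 = 8.385 V

Final answer: 8.385 V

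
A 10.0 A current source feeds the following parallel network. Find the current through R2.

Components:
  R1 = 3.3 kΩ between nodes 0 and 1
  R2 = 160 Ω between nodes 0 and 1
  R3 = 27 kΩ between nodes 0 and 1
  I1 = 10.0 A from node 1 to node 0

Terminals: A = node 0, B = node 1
All resistors sit directly between nodes 0 and 1, so they are in parallel and share one voltage V; the full source current 10 A splits among them.
1/R_par = 1/3300 + 1/160 + 1/27000 = 0.00659 S  =>  R_par = 151.7 Ω
V = I × R_par = 10 × 151.7 = 1517 V
I_R2 = V/R2 = 1517/160 = 9.484 A

Final answer: 9.484 A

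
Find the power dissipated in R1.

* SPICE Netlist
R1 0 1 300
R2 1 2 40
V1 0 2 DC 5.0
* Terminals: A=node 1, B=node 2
Nodal analysis, taking node 2 as the 0 V reference.
Source V1 fixes V_0 = 5 V.
KCL at each unknown node (sum of currents leaving = 0; resistances in Ω):
  Node 1: (V_1 - 5)/300 + (V_1 - 0)/40 = 0
Collecting terms: 0.02833 × V_1 = 0.01667  =>  V_1 = 0.5882 V
I_R1 = (V_0 - V_1)/R1 = (5 - 0.5882)/300 = 0.01471 A
P_R1 = I_R1² × R1 = (0.01471)² × 300 = 0.06488 W

Final answer: 0.06488 W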